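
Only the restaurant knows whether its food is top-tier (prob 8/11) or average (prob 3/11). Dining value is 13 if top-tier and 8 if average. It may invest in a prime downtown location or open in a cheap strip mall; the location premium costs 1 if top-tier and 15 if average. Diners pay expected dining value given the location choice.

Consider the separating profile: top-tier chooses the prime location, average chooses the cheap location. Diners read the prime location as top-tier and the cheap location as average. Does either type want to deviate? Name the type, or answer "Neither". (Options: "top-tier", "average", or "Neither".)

Neither

The prime location pays 13; the cheap location pays 8.
top-tier: assigned the prime location, nets 13 − 1 = 12; deviating to the cheap location nets 8.
average: assigned the cheap location, nets 8; deviating to the prime location nets 13 − 15 = -2.
Both types strictly prefer their assigned action; no profitable deviation.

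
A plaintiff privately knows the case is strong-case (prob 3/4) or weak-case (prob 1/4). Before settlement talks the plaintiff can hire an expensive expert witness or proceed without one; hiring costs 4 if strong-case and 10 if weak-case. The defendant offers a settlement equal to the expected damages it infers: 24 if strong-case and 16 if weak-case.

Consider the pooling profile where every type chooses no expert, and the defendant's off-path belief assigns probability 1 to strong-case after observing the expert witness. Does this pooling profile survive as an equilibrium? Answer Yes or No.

On path, the defendant holds the prior and pays 3/4·24 + 1/4·16 = 22. Off path (the expert witness), believing strong-case, it pays 24.
strong-case: no expert nets 22; the expert witness nets 24 − 4 = 20. strong-case stays.
weak-case: no expert nets 22; the expert witness nets 24 − 10 = 14. weak-case stays.
No type deviates, so pooling is sustained.

Yes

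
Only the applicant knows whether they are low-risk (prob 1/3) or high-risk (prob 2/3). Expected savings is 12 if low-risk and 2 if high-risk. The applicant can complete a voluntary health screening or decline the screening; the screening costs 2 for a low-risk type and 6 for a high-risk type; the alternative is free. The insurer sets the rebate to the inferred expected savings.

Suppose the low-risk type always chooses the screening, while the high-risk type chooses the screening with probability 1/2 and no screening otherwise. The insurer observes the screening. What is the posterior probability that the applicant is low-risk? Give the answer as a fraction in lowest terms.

P(the screening) = (1/3)·1 + (2/3)·(1/2) = 2/3.
By Bayes' rule, P(low-risk | the screening) = (1/3) / (2/3) = 1/2.

1/2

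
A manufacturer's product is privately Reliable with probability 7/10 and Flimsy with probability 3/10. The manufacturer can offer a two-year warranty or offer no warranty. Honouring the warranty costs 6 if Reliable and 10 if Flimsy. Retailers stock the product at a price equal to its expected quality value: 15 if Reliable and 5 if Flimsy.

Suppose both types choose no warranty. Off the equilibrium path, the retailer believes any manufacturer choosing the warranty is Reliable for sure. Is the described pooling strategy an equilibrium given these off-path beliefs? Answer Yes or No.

On path, the retailer holds the prior and pays 7/10·15 + 3/10·5 = 12. Off path (the warranty), believing Reliable, it pays 15.
Reliable: no warranty nets 12; the warranty nets 15 − 6 = 9. Reliable stays.
Flimsy: no warranty nets 12; the warranty nets 15 − 10 = 5. Flimsy stays.
No type deviates, so pooling is sustained.

Yes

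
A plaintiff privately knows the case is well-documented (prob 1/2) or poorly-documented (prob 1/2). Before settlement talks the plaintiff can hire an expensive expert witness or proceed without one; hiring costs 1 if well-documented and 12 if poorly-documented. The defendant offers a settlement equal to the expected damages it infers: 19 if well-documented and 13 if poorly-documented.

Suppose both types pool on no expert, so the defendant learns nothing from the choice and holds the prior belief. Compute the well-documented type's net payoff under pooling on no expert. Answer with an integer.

16

Pooled settlement = 1/2·19 + 1/2·13 = 16.
well-documented pays no cost for no expert, so net payoff = 16.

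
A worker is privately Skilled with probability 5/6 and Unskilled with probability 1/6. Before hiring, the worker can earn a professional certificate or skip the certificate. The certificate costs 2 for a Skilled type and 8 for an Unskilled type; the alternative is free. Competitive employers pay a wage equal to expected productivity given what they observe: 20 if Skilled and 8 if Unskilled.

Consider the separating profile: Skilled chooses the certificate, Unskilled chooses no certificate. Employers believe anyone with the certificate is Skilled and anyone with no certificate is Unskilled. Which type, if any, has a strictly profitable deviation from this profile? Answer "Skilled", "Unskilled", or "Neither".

The certificate pays 20; no certificate pays 8.
Skilled: assigned the certificate, nets 20 − 2 = 18; deviating to no certificate nets 8.
Unskilled: assigned no certificate, nets 8; deviating to the certificate nets 20 − 8 = 12.
The Unskilled type gains 4 by deviating.

Unskilled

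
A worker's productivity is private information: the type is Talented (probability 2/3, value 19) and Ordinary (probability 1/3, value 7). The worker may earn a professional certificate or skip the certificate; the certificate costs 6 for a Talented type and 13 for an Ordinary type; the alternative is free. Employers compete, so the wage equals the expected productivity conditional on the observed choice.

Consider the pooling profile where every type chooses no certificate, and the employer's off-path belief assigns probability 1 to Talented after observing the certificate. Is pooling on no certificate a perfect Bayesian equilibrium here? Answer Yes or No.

On path, the employer holds the prior and pays 2/3·19 + 1/3·7 = 15. Off path (the certificate), believing Talented, it pays 19.
Talented: no certificate nets 15; the certificate nets 19 − 6 = 13. Talented stays.
Ordinary: no certificate nets 15; the certificate nets 19 − 13 = 6. Ordinary stays.
No type deviates, so pooling is sustained.

Yes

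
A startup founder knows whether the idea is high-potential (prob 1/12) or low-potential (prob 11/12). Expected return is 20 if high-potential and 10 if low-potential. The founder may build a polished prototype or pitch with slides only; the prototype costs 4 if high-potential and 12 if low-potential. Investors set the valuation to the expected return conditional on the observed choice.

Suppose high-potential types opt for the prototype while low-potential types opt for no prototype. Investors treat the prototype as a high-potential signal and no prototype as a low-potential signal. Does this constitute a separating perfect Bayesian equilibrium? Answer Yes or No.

Yes

Under these beliefs, the prototype earns valuation 20 and no prototype earns valuation 10.
high-potential: the prototype nets 20 − 4 = 16; no prototype nets 10. high-potential prefers the prototype.
low-potential: the prototype nets 20 − 12 = 8; no prototype nets 10. low-potential prefers no prototype.
Neither type deviates, so the separating profile is an equilibrium.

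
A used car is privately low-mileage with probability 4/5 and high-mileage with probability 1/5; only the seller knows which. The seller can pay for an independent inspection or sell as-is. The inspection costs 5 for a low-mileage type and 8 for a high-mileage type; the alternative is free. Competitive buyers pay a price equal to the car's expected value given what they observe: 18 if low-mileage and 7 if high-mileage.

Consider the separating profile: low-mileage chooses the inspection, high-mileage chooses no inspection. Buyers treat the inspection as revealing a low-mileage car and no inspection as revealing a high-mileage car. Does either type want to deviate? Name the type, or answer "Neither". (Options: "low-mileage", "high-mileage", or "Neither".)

The inspection pays 18; no inspection pays 7.
low-mileage: assigned the inspection, nets 18 − 5 = 13; deviating to no inspection nets 7.
high-mileage: assigned no inspection, nets 7; deviating to the inspection nets 18 − 8 = 10.
The high-mileage type gains 3 by deviating.

high-mileage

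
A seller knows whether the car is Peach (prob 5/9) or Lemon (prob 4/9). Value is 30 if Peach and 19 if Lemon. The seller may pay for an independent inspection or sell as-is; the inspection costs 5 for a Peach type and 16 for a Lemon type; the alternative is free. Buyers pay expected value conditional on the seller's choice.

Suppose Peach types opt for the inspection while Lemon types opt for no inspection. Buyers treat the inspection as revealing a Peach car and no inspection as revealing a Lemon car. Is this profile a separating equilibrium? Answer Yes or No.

Yes

Under these beliefs, the inspection earns price 30 and no inspection earns price 19.
Peach: the inspection nets 30 − 5 = 25; no inspection nets 19. Peach prefers the inspection.
Lemon: the inspection nets 30 − 16 = 14; no inspection nets 19. Lemon prefers no inspection.
Neither type deviates, so the separating profile is an equilibrium.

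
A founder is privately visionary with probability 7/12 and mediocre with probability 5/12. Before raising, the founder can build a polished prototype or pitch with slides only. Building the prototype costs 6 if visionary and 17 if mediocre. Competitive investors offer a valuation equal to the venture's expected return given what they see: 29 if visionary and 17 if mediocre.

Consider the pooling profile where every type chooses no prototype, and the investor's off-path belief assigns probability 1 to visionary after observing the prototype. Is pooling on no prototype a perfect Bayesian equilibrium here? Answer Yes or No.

Yes

On path, the investor holds the prior and pays 7/12·29 + 5/12·17 = 24. Off path (the prototype), believing visionary, it pays 29.
visionary: no prototype nets 24; the prototype nets 29 − 6 = 23. visionary stays.
mediocre: no prototype nets 24; the prototype nets 29 − 17 = 12. mediocre stays.
No type deviates, so pooling is sustained.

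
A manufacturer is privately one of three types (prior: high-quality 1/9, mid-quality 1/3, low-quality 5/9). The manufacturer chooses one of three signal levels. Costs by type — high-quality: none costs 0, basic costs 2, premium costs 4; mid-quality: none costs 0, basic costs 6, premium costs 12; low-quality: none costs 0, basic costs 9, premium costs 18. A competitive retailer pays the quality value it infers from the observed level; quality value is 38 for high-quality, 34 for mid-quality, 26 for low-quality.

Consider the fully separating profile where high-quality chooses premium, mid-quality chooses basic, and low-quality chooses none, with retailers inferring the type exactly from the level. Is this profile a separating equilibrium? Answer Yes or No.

Yes

Separating prices: premium → 38, basic → 34, none → 26.
high-quality (assigned premium): none: 26 − 0 = 26; basic: 34 − 2 = 32; premium: 38 − 4 = 34. high-quality stays.
mid-quality (assigned basic): none: 26 − 0 = 26; basic: 34 − 6 = 28; premium: 38 − 12 = 26. mid-quality stays.
low-quality (assigned none): none: 26 − 0 = 26; basic: 34 − 9 = 25; premium: 38 − 18 = 20. low-quality stays.
Every type prefers its assigned level; separation holds.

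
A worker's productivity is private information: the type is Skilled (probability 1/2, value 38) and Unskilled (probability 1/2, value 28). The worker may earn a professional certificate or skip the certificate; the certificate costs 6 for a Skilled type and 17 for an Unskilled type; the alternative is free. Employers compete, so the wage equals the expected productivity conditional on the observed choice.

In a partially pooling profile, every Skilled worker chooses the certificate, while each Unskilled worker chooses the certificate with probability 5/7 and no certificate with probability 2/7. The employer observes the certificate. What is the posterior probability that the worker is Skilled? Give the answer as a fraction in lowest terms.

7/12

P(the certificate) = (1/2)·1 + (1/2)·(5/7) = 6/7.
By Bayes' rule, P(Skilled | the certificate) = (1/2) / (6/7) = 7/12.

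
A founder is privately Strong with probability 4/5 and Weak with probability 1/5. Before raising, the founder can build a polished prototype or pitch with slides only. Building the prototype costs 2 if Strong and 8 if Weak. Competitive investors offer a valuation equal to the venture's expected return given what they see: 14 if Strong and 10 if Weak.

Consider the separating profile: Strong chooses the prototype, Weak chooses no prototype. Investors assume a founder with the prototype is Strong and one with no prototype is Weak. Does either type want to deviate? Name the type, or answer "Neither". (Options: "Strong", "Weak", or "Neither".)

Neither

The prototype pays 14; no prototype pays 10.
Strong: assigned the prototype, nets 14 − 2 = 12; deviating to no prototype nets 10.
Weak: assigned no prototype, nets 10; deviating to the prototype nets 14 − 8 = 6.
Both types strictly prefer their assigned action; no profitable deviation.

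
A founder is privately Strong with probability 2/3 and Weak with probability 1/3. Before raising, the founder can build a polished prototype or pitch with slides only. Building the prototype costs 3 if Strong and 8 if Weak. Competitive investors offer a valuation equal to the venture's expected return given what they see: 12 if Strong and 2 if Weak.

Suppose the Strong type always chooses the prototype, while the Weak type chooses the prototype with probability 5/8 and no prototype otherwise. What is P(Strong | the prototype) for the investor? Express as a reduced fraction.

16/21

P(the prototype) = (2/3)·1 + (1/3)·(5/8) = 7/8.
By Bayes' rule, P(Strong | the prototype) = (2/3) / (7/8) = 16/21.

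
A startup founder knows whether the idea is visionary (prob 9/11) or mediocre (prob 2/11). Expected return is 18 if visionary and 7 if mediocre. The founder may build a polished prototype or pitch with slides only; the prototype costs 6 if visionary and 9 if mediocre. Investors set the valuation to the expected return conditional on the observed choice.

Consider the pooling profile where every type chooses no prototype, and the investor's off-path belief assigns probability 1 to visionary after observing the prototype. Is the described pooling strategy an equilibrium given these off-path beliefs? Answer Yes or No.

Yes

On path, the investor holds the prior and pays 9/11·18 + 2/11·7 = 16. Off path (the prototype), believing visionary, it pays 18.
visionary: no prototype nets 16; the prototype nets 18 − 6 = 12. visionary stays.
mediocre: no prototype nets 16; the prototype nets 18 − 9 = 9. mediocre stays.
No type deviates, so pooling is sustained.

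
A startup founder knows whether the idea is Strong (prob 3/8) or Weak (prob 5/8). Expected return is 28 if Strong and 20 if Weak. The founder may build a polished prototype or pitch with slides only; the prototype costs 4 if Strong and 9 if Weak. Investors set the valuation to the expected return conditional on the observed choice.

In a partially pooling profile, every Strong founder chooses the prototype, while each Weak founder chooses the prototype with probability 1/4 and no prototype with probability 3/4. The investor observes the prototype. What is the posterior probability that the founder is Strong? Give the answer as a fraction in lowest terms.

12/17

P(the prototype) = (3/8)·1 + (5/8)·(1/4) = 17/32.
By Bayes' rule, P(Strong | the prototype) = (3/8) / (17/32) = 12/17.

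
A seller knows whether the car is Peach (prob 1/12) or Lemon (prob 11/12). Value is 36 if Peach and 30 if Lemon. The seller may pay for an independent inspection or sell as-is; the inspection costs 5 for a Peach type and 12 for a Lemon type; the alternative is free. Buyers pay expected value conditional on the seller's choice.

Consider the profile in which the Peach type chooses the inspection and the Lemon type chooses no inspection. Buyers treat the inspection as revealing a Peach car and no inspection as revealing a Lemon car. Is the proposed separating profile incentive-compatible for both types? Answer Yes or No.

Under these beliefs, the inspection earns price 36 and no inspection earns price 30.
Peach: the inspection nets 36 − 5 = 31; no inspection nets 30. Peach prefers the inspection.
Lemon: the inspection nets 36 − 12 = 24; no inspection nets 30. Lemon prefers no inspection.
Neither type deviates, so the separating profile is an equilibrium.

Yes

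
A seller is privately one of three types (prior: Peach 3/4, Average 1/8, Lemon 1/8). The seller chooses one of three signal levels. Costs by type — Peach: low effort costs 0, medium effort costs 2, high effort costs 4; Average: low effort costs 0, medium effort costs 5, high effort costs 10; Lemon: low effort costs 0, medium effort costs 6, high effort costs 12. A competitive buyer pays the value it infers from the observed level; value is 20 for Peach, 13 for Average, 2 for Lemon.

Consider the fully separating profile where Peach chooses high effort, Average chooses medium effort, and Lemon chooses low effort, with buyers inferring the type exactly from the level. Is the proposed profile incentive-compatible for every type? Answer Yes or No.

No

Separating prices: high effort → 20, medium effort → 13, low effort → 2.
Peach (assigned high effort): low effort: 2 − 0 = 2; medium effort: 13 − 2 = 11; high effort: 20 − 4 = 16. Peach stays.
Average (assigned medium effort): low effort: 2 − 0 = 2; medium effort: 13 − 5 = 8; high effort: 20 − 10 = 10. Average prefers high effort.
Lemon (assigned low effort): low effort: 2 − 0 = 2; medium effort: 13 − 6 = 7; high effort: 20 − 12 = 8. Lemon prefers high effort.
At least one type deviates; the separating profile fails.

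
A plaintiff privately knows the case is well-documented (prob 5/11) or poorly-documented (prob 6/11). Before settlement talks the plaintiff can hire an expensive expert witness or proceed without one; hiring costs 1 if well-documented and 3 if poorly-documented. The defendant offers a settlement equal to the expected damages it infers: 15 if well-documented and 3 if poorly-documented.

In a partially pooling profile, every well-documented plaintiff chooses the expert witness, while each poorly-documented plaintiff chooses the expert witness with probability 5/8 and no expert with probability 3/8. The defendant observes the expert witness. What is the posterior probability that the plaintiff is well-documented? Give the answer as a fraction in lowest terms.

P(the expert witness) = (5/11)·1 + (6/11)·(5/8) = 35/44.
By Bayes' rule, P(well-documented | the expert witness) = (5/11) / (35/44) = 4/7.

4/7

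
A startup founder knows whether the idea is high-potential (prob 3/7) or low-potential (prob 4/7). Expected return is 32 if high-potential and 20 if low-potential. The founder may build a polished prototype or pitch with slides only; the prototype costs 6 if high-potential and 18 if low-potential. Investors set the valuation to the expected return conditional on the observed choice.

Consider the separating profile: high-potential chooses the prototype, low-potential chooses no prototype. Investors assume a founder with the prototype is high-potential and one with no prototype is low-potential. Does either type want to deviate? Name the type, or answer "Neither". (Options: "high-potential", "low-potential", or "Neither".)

Neither

The prototype pays 32; no prototype pays 20.
high-potential: assigned the prototype, nets 32 − 6 = 26; deviating to no prototype nets 20.
low-potential: assigned no prototype, nets 20; deviating to the prototype nets 32 − 18 = 14.
Both types strictly prefer their assigned action; no profitable deviation.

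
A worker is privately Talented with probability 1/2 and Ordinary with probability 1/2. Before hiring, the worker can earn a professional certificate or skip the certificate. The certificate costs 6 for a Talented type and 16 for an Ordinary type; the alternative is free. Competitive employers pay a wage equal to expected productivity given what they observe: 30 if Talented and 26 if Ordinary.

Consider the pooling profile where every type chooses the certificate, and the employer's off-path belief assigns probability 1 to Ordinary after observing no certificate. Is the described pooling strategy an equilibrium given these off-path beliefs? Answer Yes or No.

On path, the employer holds the prior and pays 1/2·30 + 1/2·26 = 28. Off path (no certificate), believing Ordinary, it pays 26.
Talented: the certificate nets 28 − 6 = 22; no certificate nets 26. Talented would deviate.
Ordinary: the certificate nets 28 − 16 = 12; no certificate nets 26. Ordinary would deviate.
A type deviates, so pooling fails.

No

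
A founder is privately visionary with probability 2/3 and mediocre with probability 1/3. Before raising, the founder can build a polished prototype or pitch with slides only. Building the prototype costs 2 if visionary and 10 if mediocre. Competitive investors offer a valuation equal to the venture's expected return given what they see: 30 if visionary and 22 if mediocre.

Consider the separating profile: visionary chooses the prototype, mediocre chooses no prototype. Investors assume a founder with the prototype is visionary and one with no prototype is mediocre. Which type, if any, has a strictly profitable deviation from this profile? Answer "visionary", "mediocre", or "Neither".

The prototype pays 30; no prototype pays 22.
visionary: assigned the prototype, nets 30 − 2 = 28; deviating to no prototype nets 22.
mediocre: assigned no prototype, nets 22; deviating to the prototype nets 30 − 10 = 20.
Both types strictly prefer their assigned action; no profitable deviation.

Neither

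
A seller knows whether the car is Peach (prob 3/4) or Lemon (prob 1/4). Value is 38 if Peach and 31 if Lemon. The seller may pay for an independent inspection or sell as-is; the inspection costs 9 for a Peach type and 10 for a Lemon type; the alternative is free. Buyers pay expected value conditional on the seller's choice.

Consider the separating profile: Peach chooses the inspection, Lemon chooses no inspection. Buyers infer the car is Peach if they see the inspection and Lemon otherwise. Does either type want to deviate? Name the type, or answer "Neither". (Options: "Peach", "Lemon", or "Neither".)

Peach

The inspection pays 38; no inspection pays 31.
Peach: assigned the inspection, nets 38 − 9 = 29; deviating to no inspection nets 31.
Lemon: assigned no inspection, nets 31; deviating to the inspection nets 38 − 10 = 28.
The Peach type gains 2 by deviating.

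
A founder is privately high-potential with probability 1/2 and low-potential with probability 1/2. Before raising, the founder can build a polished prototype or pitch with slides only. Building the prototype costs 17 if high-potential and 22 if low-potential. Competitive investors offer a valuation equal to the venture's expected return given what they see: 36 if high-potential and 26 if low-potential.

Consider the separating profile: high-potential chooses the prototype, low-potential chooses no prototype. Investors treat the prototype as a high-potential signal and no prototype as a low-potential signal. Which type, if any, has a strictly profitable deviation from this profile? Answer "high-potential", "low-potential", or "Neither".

The prototype pays 36; no prototype pays 26.
high-potential: assigned the prototype, nets 36 − 17 = 19; deviating to no prototype nets 26.
low-potential: assigned no prototype, nets 26; deviating to the prototype nets 36 − 22 = 14.
The high-potential type gains 7 by deviating.

high-potential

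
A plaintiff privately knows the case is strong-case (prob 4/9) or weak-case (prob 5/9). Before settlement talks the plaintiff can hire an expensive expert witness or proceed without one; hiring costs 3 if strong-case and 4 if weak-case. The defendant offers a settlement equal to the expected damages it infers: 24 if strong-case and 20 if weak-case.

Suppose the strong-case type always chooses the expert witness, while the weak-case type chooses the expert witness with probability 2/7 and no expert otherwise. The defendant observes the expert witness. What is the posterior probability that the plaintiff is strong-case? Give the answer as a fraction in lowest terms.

P(the expert witness) = (4/9)·1 + (5/9)·(2/7) = 38/63.
By Bayes' rule, P(strong-case | the expert witness) = (4/9) / (38/63) = 14/19.

14/19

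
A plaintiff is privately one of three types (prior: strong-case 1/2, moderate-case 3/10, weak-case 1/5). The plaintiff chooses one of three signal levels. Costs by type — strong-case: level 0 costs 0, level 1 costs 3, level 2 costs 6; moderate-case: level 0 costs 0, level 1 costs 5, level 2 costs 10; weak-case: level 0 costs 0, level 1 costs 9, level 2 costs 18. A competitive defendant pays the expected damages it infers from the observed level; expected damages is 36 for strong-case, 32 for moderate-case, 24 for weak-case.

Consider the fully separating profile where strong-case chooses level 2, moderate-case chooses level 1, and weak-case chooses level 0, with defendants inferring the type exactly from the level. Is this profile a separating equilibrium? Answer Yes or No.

Yes

Separating settlements: level 2 → 36, level 1 → 32, level 0 → 24.
strong-case (assigned level 2): level 0: 24 − 0 = 24; level 1: 32 − 3 = 29; level 2: 36 − 6 = 30. strong-case stays.
moderate-case (assigned level 1): level 0: 24 − 0 = 24; level 1: 32 − 5 = 27; level 2: 36 − 10 = 26. moderate-case stays.
weak-case (assigned level 0): level 0: 24 − 0 = 24; level 1: 32 − 9 = 23; level 2: 36 − 18 = 18. weak-case stays.
Every type prefers its assigned level; separation holds.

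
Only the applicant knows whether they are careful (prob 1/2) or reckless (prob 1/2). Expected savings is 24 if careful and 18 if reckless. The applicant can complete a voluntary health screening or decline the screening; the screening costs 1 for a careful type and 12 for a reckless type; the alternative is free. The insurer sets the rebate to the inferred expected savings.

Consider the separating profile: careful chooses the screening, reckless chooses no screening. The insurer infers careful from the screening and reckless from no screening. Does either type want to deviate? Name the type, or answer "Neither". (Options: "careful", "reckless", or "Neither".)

Neither

The screening pays 24; no screening pays 18.
careful: assigned the screening, nets 24 − 1 = 23; deviating to no screening nets 18.
reckless: assigned no screening, nets 18; deviating to the screening nets 24 − 12 = 12.
Both types strictly prefer their assigned action; no profitable deviation.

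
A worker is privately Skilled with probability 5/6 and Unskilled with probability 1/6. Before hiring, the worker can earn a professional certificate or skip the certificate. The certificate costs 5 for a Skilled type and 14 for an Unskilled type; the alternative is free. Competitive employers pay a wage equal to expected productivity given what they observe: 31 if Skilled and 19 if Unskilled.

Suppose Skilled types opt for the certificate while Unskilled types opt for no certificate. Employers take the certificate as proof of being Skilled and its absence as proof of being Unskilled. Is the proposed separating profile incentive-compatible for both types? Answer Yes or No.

Under these beliefs, the certificate earns wage 31 and no certificate earns wage 19.
Skilled: the certificate nets 31 − 5 = 26; no certificate nets 19. Skilled prefers the certificate.
Unskilled: the certificate nets 31 − 14 = 17; no certificate nets 19. Unskilled prefers no certificate.
Neither type deviates, so the separating profile is an equilibrium.

Yes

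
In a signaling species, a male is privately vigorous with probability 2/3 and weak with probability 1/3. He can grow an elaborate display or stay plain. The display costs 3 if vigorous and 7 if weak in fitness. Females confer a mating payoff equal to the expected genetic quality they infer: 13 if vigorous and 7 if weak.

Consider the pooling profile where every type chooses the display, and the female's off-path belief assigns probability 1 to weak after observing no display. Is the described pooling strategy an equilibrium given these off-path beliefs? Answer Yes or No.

No

On path, the female holds the prior and pays 2/3·13 + 1/3·7 = 11. Off path (no display), believing weak, it pays 7.
vigorous: the display nets 11 − 3 = 8; no display nets 7. vigorous stays.
weak: the display nets 11 − 7 = 4; no display nets 7. weak would deviate.
A type deviates, so pooling fails.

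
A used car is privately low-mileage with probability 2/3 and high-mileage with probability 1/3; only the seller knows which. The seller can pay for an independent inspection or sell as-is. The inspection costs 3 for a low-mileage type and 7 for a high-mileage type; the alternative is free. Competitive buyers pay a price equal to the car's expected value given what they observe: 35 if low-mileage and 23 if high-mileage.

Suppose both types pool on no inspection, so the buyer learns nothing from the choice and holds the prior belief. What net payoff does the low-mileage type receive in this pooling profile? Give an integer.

31

Pooled price = 2/3·35 + 1/3·23 = 31.
low-mileage pays no cost for no inspection, so net payoff = 31.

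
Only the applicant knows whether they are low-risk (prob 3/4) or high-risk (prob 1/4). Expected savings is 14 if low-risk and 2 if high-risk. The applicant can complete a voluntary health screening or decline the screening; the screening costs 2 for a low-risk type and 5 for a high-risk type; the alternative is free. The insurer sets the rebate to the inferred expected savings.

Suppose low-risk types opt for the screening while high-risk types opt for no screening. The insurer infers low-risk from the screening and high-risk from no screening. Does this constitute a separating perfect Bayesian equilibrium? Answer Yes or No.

Under these beliefs, the screening earns rebate 14 and no screening earns rebate 2.
low-risk: the screening nets 14 − 2 = 12; no screening nets 2. low-risk prefers the screening.
high-risk: the screening nets 14 − 5 = 9; no screening nets 2. high-risk would deviate to the screening.
high-risk has a profitable deviation, so the profile is not an equilibrium.

No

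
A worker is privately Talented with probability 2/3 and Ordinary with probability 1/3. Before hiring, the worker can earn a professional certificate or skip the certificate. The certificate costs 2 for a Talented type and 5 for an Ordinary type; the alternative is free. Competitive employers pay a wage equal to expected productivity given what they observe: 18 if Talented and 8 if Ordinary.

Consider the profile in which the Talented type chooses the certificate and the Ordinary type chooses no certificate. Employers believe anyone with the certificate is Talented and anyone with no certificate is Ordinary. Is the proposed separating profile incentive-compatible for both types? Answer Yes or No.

Under these beliefs, the certificate earns wage 18 and no certificate earns wage 8.
Talented: the certificate nets 18 − 2 = 16; no certificate nets 8. Talented prefers the certificate.
Ordinary: the certificate nets 18 − 5 = 13; no certificate nets 8. Ordinary would deviate to the certificate.
Ordinary has a profitable deviation, so the profile is not an equilibrium.

No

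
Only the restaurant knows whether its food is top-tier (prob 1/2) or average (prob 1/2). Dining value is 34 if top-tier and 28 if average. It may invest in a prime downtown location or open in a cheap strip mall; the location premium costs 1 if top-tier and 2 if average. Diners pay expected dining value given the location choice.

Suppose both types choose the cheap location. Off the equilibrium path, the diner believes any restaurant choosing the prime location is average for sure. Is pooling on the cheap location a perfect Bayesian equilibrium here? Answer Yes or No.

Yes

On path, the diner holds the prior and pays 1/2·34 + 1/2·28 = 31. Off path (the prime location), believing average, it pays 28.
top-tier: the cheap location nets 31; the prime location nets 28 − 1 = 27. top-tier stays.
average: the cheap location nets 31; the prime location nets 28 − 2 = 26. average stays.
No type deviates, so pooling is sustained.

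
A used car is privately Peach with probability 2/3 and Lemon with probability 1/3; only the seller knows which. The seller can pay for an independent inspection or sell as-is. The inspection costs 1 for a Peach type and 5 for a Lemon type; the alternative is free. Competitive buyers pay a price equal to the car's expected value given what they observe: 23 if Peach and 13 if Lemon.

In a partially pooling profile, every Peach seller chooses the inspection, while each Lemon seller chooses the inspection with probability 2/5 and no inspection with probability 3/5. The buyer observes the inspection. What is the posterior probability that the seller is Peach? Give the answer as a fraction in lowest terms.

P(the inspection) = (2/3)·1 + (1/3)·(2/5) = 4/5.
By Bayes' rule, P(Peach | the inspection) = (2/3) / (4/5) = 5/6.

5/6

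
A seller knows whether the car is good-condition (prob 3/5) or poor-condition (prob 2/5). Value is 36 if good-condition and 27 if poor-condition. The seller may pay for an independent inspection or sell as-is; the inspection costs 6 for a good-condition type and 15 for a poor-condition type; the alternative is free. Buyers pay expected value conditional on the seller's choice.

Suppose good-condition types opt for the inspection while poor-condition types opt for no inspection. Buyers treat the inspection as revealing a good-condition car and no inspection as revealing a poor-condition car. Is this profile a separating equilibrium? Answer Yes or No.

Under these beliefs, the inspection earns price 36 and no inspection earns price 27.
good-condition: the inspection nets 36 − 6 = 30; no inspection nets 27. good-condition prefers the inspection.
poor-condition: the inspection nets 36 − 15 = 21; no inspection nets 27. poor-condition prefers no inspection.
Neither type deviates, so the separating profile is an equilibrium.

Yes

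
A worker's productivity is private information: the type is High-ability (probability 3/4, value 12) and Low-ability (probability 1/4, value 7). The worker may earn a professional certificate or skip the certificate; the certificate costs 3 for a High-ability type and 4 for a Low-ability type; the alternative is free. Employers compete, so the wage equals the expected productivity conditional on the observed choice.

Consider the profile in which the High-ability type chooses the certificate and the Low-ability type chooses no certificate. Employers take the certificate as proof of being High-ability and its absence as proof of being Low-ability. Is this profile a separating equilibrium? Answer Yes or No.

No

Under these beliefs, the certificate earns wage 12 and no certificate earns wage 7.
High-ability: the certificate nets 12 − 3 = 9; no certificate nets 7. High-ability prefers the certificate.
Low-ability: the certificate nets 12 − 4 = 8; no certificate nets 7. Low-ability would deviate to the certificate.
Low-ability has a profitable deviation, so the profile is not an equilibrium.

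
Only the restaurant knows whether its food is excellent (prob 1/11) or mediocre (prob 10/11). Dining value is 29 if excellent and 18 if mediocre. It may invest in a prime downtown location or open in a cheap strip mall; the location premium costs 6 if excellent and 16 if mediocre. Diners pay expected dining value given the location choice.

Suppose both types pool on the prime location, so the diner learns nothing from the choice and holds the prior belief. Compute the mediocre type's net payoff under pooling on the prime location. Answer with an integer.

3

Pooled price premium = 1/11·29 + 10/11·18 = 19.
mediocre pays cost 16 for the prime location, so net payoff = 19 − 16 = 3.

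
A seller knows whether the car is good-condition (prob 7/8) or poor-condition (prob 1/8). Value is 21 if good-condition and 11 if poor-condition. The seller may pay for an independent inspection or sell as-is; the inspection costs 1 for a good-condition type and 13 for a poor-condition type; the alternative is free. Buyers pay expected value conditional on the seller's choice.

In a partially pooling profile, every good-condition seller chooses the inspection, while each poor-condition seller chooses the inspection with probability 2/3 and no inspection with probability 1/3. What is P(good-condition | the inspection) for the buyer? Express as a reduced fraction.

P(the inspection) = (7/8)·1 + (1/8)·(2/3) = 23/24.
By Bayes' rule, P(good-condition | the inspection) = (7/8) / (23/24) = 21/23.

21/23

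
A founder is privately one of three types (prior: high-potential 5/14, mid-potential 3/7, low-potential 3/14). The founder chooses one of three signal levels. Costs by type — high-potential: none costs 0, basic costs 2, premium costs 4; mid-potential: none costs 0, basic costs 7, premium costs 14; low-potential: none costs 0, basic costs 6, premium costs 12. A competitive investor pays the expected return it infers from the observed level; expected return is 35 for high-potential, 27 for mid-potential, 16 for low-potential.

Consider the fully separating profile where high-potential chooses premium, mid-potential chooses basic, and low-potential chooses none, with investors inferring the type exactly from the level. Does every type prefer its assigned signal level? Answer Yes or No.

Separating valuations: premium → 35, basic → 27, none → 16.
high-potential (assigned premium): none: 16 − 0 = 16; basic: 27 − 2 = 25; premium: 35 − 4 = 31. high-potential stays.
mid-potential (assigned basic): none: 16 − 0 = 16; basic: 27 − 7 = 20; premium: 35 − 14 = 21. mid-potential prefers premium.
low-potential (assigned none): none: 16 − 0 = 16; basic: 27 − 6 = 21; premium: 35 − 12 = 23. low-potential prefers premium.
At least one type deviates; the separating profile fails.

No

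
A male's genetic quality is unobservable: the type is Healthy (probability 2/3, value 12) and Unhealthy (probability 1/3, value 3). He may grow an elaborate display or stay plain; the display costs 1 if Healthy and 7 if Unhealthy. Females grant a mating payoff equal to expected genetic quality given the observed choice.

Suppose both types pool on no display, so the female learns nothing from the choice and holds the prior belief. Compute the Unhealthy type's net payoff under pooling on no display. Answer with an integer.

Pooled mating payoff = 2/3·12 + 1/3·3 = 9.
Unhealthy pays no cost for no display, so net payoff = 9.

9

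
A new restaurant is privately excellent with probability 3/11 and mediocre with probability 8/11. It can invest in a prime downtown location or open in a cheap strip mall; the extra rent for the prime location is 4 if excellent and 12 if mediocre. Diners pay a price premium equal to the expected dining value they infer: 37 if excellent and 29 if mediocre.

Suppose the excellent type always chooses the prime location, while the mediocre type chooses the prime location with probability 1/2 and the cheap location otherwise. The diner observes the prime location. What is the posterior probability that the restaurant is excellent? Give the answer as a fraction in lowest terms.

P(the prime location) = (3/11)·1 + (8/11)·(1/2) = 7/11.
By Bayes' rule, P(excellent | the prime location) = (3/11) / (7/11) = 3/7.

3/7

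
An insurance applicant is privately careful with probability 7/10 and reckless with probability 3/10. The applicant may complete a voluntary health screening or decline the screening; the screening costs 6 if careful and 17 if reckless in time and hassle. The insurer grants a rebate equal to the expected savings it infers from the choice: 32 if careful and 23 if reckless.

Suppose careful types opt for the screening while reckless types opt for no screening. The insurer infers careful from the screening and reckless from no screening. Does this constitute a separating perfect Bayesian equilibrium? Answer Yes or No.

Under these beliefs, the screening earns rebate 32 and no screening earns rebate 23.
careful: the screening nets 32 − 6 = 26; no screening nets 23. careful prefers the screening.
reckless: the screening nets 32 − 17 = 15; no screening nets 23. reckless prefers no screening.
Neither type deviates, so the separating profile is an equilibrium.

Yes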